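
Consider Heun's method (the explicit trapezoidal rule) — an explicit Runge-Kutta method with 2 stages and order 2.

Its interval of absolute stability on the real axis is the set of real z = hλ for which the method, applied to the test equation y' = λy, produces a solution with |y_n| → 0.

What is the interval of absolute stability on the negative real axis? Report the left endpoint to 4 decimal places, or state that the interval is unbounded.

With y'=λy (z=hλ):
  order 2, 2-stage ⇒ R(z)=1+z+z^2/2
  (e.g. R(-0.57)=0.59245, |R|=0.59245)

Find x<0 with |R(x)|<1.
x=-0.57: |R|=0.5924
|R(-2.33)|=1.3845 |R(-1.7)|=0.7450 |R(-0.9)|=0.5050
Bisect:
  x_lo=-2.4549 |R|=1.5584  x_hi=-0.1334 |R|=0.8755
  mid=-1.29413 |R|=0.54326 →hi
  mid=-1.87451 |R|=0.88238 →hi
  mid=-2.16470 |R|=1.17826 →lo
  mid=-2.01960 |R|=1.01980 →lo
  mid=-1.94706 |R|=0.94846 →hi
  mid=-1.98333 |R|=0.98347 →hi
  mid=-2.00147 |R|=1.00147 →lo
  ...
  [-2.00005,-1.99991] ⇒ x*=-2.0000
So |R|<1 on (-2.0000, 0).

z∈(-2.0000,0).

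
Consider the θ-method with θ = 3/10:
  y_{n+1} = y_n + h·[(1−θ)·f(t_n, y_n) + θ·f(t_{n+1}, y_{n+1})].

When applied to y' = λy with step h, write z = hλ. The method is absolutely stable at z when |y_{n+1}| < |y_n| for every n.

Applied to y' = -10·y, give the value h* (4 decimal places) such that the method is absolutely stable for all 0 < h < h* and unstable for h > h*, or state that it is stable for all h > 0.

Test eqn y'=λy, z=hλ:
  y_{n+1} = y_n + z·[7/10·y_n + 3/10·y_{n+1}] ⇒ (1 − 3/10z)y_{n+1} = (1 + 7/10z)y_n
  so R(z) = (1 + 7/10z)/(1 − 3/10z).

Boundary: |R(x)|=1, x<0.
x=-0.5: |R|=0.5652
R=−1: 1+7/10x = −1+3/10x ⇒ -2/5x=2 ⇒ x=2/(-2/5)=-5.0000
Confirm numerically:
  x=-4.026: |R|=0.82353 <1
  x=-3.290: |R|=0.65576 <1
  x=-2.343: |R|=0.37589 <1
  x=-5.344: |R|=1.05286 >1
  x=-5.022: |R|=1.00351 >1
So |R|<1 on (-5.0000, 0).

(-5.0000,0); λ=-10 ⇒ h* = (5)/10 = 0.5000.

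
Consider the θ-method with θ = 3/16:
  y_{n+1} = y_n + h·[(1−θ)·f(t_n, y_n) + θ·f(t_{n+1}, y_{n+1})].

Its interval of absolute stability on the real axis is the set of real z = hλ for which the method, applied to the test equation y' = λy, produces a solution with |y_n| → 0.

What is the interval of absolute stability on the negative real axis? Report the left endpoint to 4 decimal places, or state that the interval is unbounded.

Test eqn y'=λy, z=hλ:
  y_{n+1} = y_n + z·[13/16·y_n + 3/16·y_{n+1}] ⇒ (1 − 3/16z)y_{n+1} = (1 + 13/16z)y_n
  R(z) = (1 + 13/16z)/(1 − 3/16z).

Solve |R(x)|<1 on ℝ⁻.
x=-0.68: |R|=0.3969
R=−1: 1+13/16x = −1+3/16x ⇒ -5/8x=2 ⇒ x=2/(-5/8)=-3.2000
Confirm numerically:
  x=-3.144: |R|=0.97798 <1
  x=-2.512: |R|=0.70768 <1
  x=-2.297: |R|=0.60552 <1
  x=-3.267: |R|=1.02597 >1
  x=-3.241: |R|=1.01594 >1
Interval (-3.2000, 0).

(-3.2000, 0).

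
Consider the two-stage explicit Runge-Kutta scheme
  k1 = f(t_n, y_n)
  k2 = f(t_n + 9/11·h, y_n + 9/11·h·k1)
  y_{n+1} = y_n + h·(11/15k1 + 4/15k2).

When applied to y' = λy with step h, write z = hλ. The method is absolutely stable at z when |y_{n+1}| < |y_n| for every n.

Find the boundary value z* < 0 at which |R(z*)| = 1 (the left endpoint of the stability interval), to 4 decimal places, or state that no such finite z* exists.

On y'=λy, z=hλ:
  k1=λy_n ⇒ h·k1=z·y_n;  k2=λ(1+9/11z)y_n ⇒ h·k2=z(1+9/11z)y_n
  y_{n+1}/y_n = 1 + 11/15z + 4/15z(1+9/11z) = 1 + z + 12/55z²
  so R(z) = 1 + z + 12/55z².

Boundary: |R(x)|=1, x<0.
x=-1.54: |R|=0.0226
R=1: x+12/55x²=0 ⇒ x=−55/12=-4.5833; min R=1−1/(4·12/55)=-0.1458>−1
Confirm numerically:
  x=-3.792: |R|=0.34529 <1
  x=-3.095: |R|=0.00503 <1
  x=-2.355: |R|=0.14496 <1
  x=-2.250: |R|=0.14545 <1
  x=-5.036: |R|=1.49737 >1
  x=-4.782: |R|=1.20728 >1
Interval (-4.5833, 0).

left endpoint -4.5833.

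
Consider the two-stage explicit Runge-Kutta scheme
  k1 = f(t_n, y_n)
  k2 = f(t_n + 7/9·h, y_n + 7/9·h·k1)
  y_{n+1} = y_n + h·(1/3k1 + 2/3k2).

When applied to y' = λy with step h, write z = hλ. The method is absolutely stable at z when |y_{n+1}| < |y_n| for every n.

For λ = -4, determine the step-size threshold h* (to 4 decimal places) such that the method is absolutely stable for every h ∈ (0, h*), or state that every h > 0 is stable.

(-1.9286,0); λ=-4 ⇒ h* = (27/14)/4 = 0.4821.

Test eqn y'=λy, z=hλ:
  k1=λy_n ⇒ h·k1=z·y_n;  k2=λ(1+7/9z)y_n ⇒ h·k2=z(1+7/9z)y_n
  y_{n+1}/y_n = 1 + 1/3z + 2/3z(1+7/9z) = 1 + z + 14/27z²
  ⇒ R(z) = 1 + z + 14/27z².

Need |R(x)|<1, x<0.
x=-1.77: |R|=0.8545
R=1: x+14/27x²=0 ⇒ x=−27/14=-1.9286; min R=1−1/(4·14/27)=0.5179>−1
Confirm numerically:
  x=-1.611: |R|=0.73472 <1
  x=-0.975: |R|=0.51792 <1
  x=-0.847: |R|=0.52499 <1
  x=-2.321: |R|=1.47228 >1
  x=-2.233: |R|=1.35248 >1
  x=-2.064: |R|=1.14494 >1
Interval (-1.9286, 0).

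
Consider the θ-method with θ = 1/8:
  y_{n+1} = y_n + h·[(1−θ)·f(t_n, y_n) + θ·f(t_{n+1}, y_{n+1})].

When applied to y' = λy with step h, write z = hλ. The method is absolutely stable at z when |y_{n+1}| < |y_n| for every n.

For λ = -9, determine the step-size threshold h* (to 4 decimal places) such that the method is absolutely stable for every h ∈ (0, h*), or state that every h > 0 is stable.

(-2.6667,0); λ=-9 ⇒ h* = (8/3)/9 = 0.2963.

Test eqn y'=λy, z=hλ:
  y_{n+1} = y_n + z·[7/8·y_n + 1/8·y_{n+1}] ⇒ (1 − 1/8z)y_{n+1} = (1 + 7/8z)y_n
  so R(z) = (1 + 7/8z)/(1 − 1/8z).

Need |R(x)|<1, x<0.
x=-1.15: |R|=0.0055
R=−1: 1+7/8x = −1+1/8x ⇒ -3/4x=2 ⇒ x=2/(-3/4)=-2.6667
Confirm numerically:
  x=-2.411: |R|=0.85266 <1
  x=-2.270: |R|=0.76826 <1
  x=-1.605: |R|=0.33680 <1
  x=-1.359: |R|=0.16166 <1
  x=-2.973: |R|=1.16750 >1
  x=-2.741: |R|=1.04152 >1
  x=-2.736: |R|=1.03875 >1
Stable set (-2.6667, 0).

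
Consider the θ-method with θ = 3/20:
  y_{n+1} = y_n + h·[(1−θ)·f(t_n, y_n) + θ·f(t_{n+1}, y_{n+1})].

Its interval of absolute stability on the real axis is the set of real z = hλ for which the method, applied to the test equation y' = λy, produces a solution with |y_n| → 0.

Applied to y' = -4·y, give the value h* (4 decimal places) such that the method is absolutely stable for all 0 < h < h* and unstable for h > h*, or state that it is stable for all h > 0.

(-2.8571,0); λ=-4 ⇒ h* = (20/7)/4 = 0.7143.

Set f=λy, z=hλ:
  y_{n+1} = y_n + z·[17/20·y_n + 3/20·y_{n+1}] ⇒ (1 − 3/20z)y_{n+1} = (1 + 17/20z)y_n
  R(z) = (1 + 17/20z)/(1 − 3/20z).

Solve |R(x)|<1 on ℝ⁻.
x=-0.44: |R|=0.5872
R=−1: 1+17/20x = −1+3/20x ⇒ -7/10x=2 ⇒ x=2/(-7/10)=-2.8571
Confirm numerically:
  x=-2.704: |R|=0.92373 <1
  x=-2.583: |R|=0.86169 <1
  x=-1.181: |R|=0.00327 <1
  x=-3.293: |R|=1.20422 >1
  x=-3.177: |R|=1.15164 >1
  x=-2.921: |R|=1.03108 >1
Stable set (-2.8571, 0).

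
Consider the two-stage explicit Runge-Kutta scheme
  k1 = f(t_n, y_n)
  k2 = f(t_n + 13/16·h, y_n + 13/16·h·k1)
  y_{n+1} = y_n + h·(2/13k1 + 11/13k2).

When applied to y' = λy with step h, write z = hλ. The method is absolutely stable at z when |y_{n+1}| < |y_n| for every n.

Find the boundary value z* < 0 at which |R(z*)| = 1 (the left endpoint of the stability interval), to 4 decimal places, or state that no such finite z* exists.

z* = -1.4545.

On y'=λy, z=hλ:
  k1=λy_n ⇒ h·k1=z·y_n;  k2=λ(1+13/16z)y_n ⇒ h·k2=z(1+13/16z)y_n
  y_{n+1}/y_n = 1 + 2/13z + 11/13z(1+13/16z) = 1 + z + 11/16z²
  Hence R(z) = 1 + z + 11/16z².

Solve |R(x)|<1 on ℝ⁻.
x=-0.78: |R|=0.6383
R=1: x+11/16x²=0 ⇒ x=−16/11=-1.4545; min R=1−1/(4·11/16)=0.6364>−1
Confirm numerically:
  x=-0.964: |R|=0.67489 <1
  x=-0.946: |R|=0.66925 <1
  x=-0.695: |R|=0.63708 <1
  x=-2.011: |R|=1.76933 >1
  x=-1.705: |R|=1.29358 >1
Interval (-1.4545, 0).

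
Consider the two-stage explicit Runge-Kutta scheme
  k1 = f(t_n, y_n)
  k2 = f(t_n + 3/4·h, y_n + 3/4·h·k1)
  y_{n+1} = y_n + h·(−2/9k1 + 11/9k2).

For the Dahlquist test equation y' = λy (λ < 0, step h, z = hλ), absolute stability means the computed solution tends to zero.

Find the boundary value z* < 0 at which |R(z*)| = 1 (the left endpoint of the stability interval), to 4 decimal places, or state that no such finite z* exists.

z* = -1.0909.

With y'=λy (z=hλ):
  k1=λy_n ⇒ h·k1=z·y_n;  k2=λ(1+3/4z)y_n ⇒ h·k2=z(1+3/4z)y_n
  y_{n+1}/y_n = 1 − 2/9z + 11/9z(1+3/4z) = 1 + z + 11/12z²
  R(z) = 1 + z + 11/12z².

Solve |R(x)|<1 on ℝ⁻.
x=-1.63: |R|=1.8055
R=1: x+11/12x²=0 ⇒ x=−12/11=-1.0909; min R=1−1/(4·11/12)=0.7273>−1
Confirm numerically:
  x=-0.875: |R|=0.82682 <1
  x=-0.715: |R|=0.75362 <1
  x=-0.530: |R|=0.72749 <1
  x=-0.490: |R|=0.73009 <1
  x=-1.507: |R|=1.57479 >1
  x=-1.182: |R|=1.09870 >1
So |R|<1 on (-1.0909, 0).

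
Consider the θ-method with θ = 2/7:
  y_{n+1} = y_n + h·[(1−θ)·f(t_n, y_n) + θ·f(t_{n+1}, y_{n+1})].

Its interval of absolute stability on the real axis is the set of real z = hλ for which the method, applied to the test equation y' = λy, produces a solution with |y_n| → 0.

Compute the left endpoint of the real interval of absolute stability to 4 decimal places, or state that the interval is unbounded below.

left endpoint -4.6667.

On y'=λy, z=hλ:
  y_{n+1} = y_n + z·[5/7·y_n + 2/7·y_{n+1}] ⇒ (1 − 2/7z)y_{n+1} = (1 + 5/7z)y_n
  Hence R(z) = (1 + 5/7z)/(1 − 2/7z).

Solve |R(x)|<1 on ℝ⁻.
x=-1.74: |R|=0.1622
R=−1: 1+5/7x = −1+2/7x ⇒ -3/7x=2 ⇒ x=2/(-3/7)=-4.6667
Confirm numerically:
  x=-3.414: |R|=0.72823 <1
  x=-3.263: |R|=0.68867 <1
  x=-2.675: |R|=0.51619 <1
  x=-2.396: |R|=0.42232 <1
  x=-5.196: |R|=1.09131 >1
  x=-5.109: |R|=1.07707 >1
  x=-5.024: |R|=1.06288 >1
Stable set (-4.6667, 0).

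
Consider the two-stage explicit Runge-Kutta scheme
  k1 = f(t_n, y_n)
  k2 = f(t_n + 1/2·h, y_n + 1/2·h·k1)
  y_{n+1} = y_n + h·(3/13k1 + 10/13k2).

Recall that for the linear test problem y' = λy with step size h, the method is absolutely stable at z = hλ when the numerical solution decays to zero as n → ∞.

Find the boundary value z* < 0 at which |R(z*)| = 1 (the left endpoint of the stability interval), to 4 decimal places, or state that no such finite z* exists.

With y'=λy (z=hλ):
  k1=λy_n ⇒ h·k1=z·y_n;  k2=λ(1+1/2z)y_n ⇒ h·k2=z(1+1/2z)y_n
  y_{n+1}/y_n = 1 + 3/13z + 10/13z(1+1/2z) = 1 + z + 5/13z²
  ⇒ R(z) = 1 + z + 5/13z².

Boundary: |R(x)|=1, x<0.
x=-1.31: |R|=0.3500
R=1: x+5/13x²=0 ⇒ x=−13/5=-2.6000; min R=1−1/(4·5/13)=0.3500>−1
Confirm numerically:
  x=-2.295: |R|=0.73078 <1
  x=-1.726: |R|=0.41980 <1
  x=-1.561: |R|=0.37620 <1
  x=-2.885: |R|=1.31624 >1
  x=-2.830: |R|=1.25035 >1
Stable set (-2.6000, 0).

z* = -2.6000.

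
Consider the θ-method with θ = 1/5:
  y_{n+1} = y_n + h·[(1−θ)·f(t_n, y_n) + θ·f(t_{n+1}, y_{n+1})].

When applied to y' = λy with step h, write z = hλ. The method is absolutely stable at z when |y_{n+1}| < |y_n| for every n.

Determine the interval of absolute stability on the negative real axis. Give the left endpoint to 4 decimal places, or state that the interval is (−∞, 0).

On y'=λy, z=hλ:
  y_{n+1} = y_n + z·[4/5·y_n + 1/5·y_{n+1}] ⇒ (1 − 1/5z)y_{n+1} = (1 + 4/5z)y_n
  R(z) = (1 + 4/5z)/(1 − 1/5z).

Find x<0 with |R(x)|<1.
x=-1.59: |R|=0.2064
R=−1: 1+4/5x = −1+1/5x ⇒ -3/5x=2 ⇒ x=2/(-3/5)=-3.3333
Confirm numerically:
  x=-3.178: |R|=0.94302 <1
  x=-1.684: |R|=0.25972 <1
  x=-1.675: |R|=0.25468 <1
  x=-3.580: |R|=1.08625 >1
  x=-3.512: |R|=1.06297 >1
So |R|<1 on (-3.3333, 0).

(-3.3333, 0).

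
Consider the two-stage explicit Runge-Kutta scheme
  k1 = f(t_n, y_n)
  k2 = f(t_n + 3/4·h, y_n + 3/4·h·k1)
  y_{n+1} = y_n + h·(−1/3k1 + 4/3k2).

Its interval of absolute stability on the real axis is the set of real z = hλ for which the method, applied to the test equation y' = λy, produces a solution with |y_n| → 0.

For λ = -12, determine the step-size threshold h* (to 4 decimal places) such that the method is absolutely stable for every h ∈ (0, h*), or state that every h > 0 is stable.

Set f=λy, z=hλ:
  k1=λy_n ⇒ h·k1=z·y_n;  k2=λ(1+3/4z)y_n ⇒ h·k2=z(1+3/4z)y_n
  y_{n+1}/y_n = 1 − 1/3z + 4/3z(1+3/4z) = 1 + z + z²
  ⇒ R(z) = 1 + z + z².

Need |R(x)|<1, x<0.
x=-1.73: |R|=2.2629
R=1: x+1x²=0 ⇒ x=−1=-1.0000; min R=1−1/(4·1)=0.7500>−1
Confirm numerically:
  x=-0.857: |R|=0.87745 <1
  x=-0.782: |R|=0.82952 <1
  x=-0.531: |R|=0.75096 <1
  x=-1.553: |R|=1.85881 >1
  x=-1.542: |R|=1.83576 >1
  x=-1.131: |R|=1.14816 >1
So |R|<1 on (-1.0000, 0).

(-1.0000,0); λ=-12 ⇒ h* = (1)/12 = 0.0833.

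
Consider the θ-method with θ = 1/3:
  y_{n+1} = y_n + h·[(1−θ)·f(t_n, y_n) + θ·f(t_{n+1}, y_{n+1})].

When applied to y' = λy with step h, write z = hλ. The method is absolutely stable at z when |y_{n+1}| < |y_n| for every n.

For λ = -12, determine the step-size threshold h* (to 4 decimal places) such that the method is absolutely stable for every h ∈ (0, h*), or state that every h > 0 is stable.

(-6.0000,0); λ=-12 ⇒ h* = (6)/12 = 0.5000.

On y'=λy, z=hλ:
  y_{n+1} = y_n + z·[2/3·y_n + 1/3·y_{n+1}] ⇒ (1 − 1/3z)y_{n+1} = (1 + 2/3z)y_n
  ⇒ R(z) = (1 + 2/3z)/(1 − 1/3z).

Need |R(x)|<1, x<0.
x=-0.85: |R|=0.3377
R=−1: 1+2/3x = −1+1/3x ⇒ -1/3x=2 ⇒ x=2/(-1/3)=-6.0000
Confirm numerically:
  x=-5.042: |R|=0.88088 <1
  x=-4.222: |R|=0.75381 <1
  x=-2.493: |R|=0.36155 <1
  x=-2.421: |R|=0.33979 <1
  x=-6.248: |R|=1.02682 >1
  x=-6.153: |R|=1.01672 >1
  x=-6.052: |R|=1.00574 >1
So |R|<1 on (-6.0000, 0).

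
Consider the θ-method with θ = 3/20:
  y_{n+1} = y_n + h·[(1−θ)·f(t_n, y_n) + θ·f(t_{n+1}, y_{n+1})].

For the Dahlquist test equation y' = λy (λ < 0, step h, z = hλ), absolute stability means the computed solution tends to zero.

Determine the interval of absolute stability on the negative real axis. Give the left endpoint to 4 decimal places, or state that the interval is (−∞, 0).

z∈(-2.8571,0).

Set f=λy, z=hλ:
  y_{n+1} = y_n + z·[17/20·y_n + 3/20·y_{n+1}] ⇒ (1 − 3/20z)y_{n+1} = (1 + 17/20z)y_n
  R(z) = (1 + 17/20z)/(1 − 3/20z).

Boundary: |R(x)|=1, x<0.
x=-1.37: |R|=0.1365
R=−1: 1+17/20x = −1+3/20x ⇒ -7/10x=2 ⇒ x=2/(-7/10)=-2.8571
Confirm numerically:
  x=-2.141: |R|=0.62056 <1
  x=-2.030: |R|=0.55615 <1
  x=-1.491: |R|=0.21849 <1
  x=-3.397: |R|=1.25034 >1
  x=-3.331: |R|=1.22118 >1
Interval (-2.8571, 0).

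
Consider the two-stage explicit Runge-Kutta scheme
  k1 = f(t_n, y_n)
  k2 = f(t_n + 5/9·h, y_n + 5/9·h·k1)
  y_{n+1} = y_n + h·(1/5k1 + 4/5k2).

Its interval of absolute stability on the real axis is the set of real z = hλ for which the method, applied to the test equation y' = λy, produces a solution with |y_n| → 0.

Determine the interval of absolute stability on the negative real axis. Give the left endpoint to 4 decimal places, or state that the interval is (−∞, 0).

z∈(-2.2500,0).

With y'=λy (z=hλ):
  k1=λy_n ⇒ h·k1=z·y_n;  k2=λ(1+5/9z)y_n ⇒ h·k2=z(1+5/9z)y_n
  y_{n+1}/y_n = 1 + 1/5z + 4/5z(1+5/9z) = 1 + z + 4/9z²
  R(z) = 1 + z + 4/9z².

Find x<0 with |R(x)|<1.
x=-0.63: |R|=0.5464
R=1: x+4/9x²=0 ⇒ x=−9/4=-2.2500; min R=1−1/(4·4/9)=0.4375>−1
Confirm numerically:
  x=-1.579: |R|=0.52911 <1
  x=-1.542: |R|=0.51478 <1
  x=-1.165: |R|=0.43821 <1
  x=-2.687: |R|=1.52188 >1
  x=-2.472: |R|=1.24390 >1
  x=-2.283: |R|=1.03348 >1
Stable set (-2.2500, 0).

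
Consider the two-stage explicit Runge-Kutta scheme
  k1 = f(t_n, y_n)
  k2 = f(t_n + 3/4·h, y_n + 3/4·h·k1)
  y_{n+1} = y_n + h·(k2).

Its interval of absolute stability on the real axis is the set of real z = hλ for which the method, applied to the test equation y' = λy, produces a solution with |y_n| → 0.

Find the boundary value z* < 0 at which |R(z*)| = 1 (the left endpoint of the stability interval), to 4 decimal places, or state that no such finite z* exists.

Set f=λy, z=hλ:
  k1=λy_n ⇒ h·k1=z·y_n;  k2=λ(1+3/4z)y_n ⇒ h·k2=z(1+3/4z)y_n
  y_{n+1}/y_n = 1 + z(1+3/4z) = 1 + z + 3/4z²
  so R(z) = 1 + z + 3/4z².

Find x<0 with |R(x)|<1.
x=-1.04: |R|=0.7712
R=1: x+3/4x²=0 ⇒ x=−4/3=-1.3333; min R=1−1/(4·3/4)=0.6667>−1
Confirm numerically:
  x=-1.299: |R|=0.96655 <1
  x=-1.040: |R|=0.77120 <1
  x=-0.756: |R|=0.67265 <1
  x=-1.835: |R|=1.69042 >1
  x=-1.435: |R|=1.10942 >1
Interval (-1.3333, 0).

left endpoint -1.3333.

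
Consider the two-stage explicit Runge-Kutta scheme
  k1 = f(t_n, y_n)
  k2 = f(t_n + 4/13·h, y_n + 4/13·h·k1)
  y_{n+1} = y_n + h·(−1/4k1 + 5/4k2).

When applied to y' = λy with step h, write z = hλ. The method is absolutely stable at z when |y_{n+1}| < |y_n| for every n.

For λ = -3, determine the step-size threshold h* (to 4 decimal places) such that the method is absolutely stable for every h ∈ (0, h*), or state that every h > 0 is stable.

Test eqn y'=λy, z=hλ:
  k1=λy_n ⇒ h·k1=z·y_n;  k2=λ(1+4/13z)y_n ⇒ h·k2=z(1+4/13z)y_n
  y_{n+1}/y_n = 1 − 1/4z + 5/4z(1+4/13z) = 1 + z + 5/13z²
  Hence R(z) = 1 + z + 5/13z².

Find x<0 with |R(x)|<1.
x=-1.1: |R|=0.3654
R=1: x+5/13x²=0 ⇒ x=−13/5=-2.6000; min R=1−1/(4·5/13)=0.3500>−1
Confirm numerically:
  x=-2.189: |R|=0.65397 <1
  x=-1.437: |R|=0.35722 <1
  x=-1.370: |R|=0.35188 <1
  x=-3.193: |R|=1.72825 >1
  x=-2.872: |R|=1.30046 >1
  x=-2.818: |R|=1.23628 >1
So |R|<1 on (-2.6000, 0).

(-2.6000,0); λ=-3 ⇒ h* = (13/5)/3 = 0.8667.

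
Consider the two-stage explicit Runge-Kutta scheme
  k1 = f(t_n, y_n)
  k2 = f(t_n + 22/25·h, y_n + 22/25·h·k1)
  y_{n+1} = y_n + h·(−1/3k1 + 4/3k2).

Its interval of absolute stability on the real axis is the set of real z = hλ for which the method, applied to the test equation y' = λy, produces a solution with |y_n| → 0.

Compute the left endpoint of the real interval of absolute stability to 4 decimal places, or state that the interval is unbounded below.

z* = -0.8523.

With y'=λy (z=hλ):
  k1=λy_n ⇒ h·k1=z·y_n;  k2=λ(1+22/25z)y_n ⇒ h·k2=z(1+22/25z)y_n
  y_{n+1}/y_n = 1 − 1/3z + 4/3z(1+22/25z) = 1 + z + 88/75z²
  so R(z) = 1 + z + 88/75z².

Boundary: |R(x)|=1, x<0.
x=-1.78: |R|=2.9376
R=1: x+88/75x²=0 ⇒ x=−75/88=-0.8523; min R=1−1/(4·88/75)=0.7869>−1
Confirm numerically:
  x=-0.553: |R|=0.80582 <1
  x=-0.471: |R|=0.78929 <1
  x=-0.346: |R|=0.79447 <1
  x=-1.390: |R|=1.87700 >1
  x=-1.255: |R|=1.59303 >1
  x=-1.096: |R|=1.31343 >1
So |R|<1 on (-0.8523, 0).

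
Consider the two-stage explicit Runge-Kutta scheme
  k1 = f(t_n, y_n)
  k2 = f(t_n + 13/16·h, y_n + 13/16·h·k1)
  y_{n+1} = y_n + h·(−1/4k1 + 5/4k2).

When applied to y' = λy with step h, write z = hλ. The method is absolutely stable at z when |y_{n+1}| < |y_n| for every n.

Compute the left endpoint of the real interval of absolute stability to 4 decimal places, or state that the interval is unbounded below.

z* = -0.9846.

Set f=λy, z=hλ:
  k1=λy_n ⇒ h·k1=z·y_n;  k2=λ(1+13/16z)y_n ⇒ h·k2=z(1+13/16z)y_n
  y_{n+1}/y_n = 1 − 1/4z + 5/4z(1+13/16z) = 1 + z + 65/64z²
  ⇒ R(z) = 1 + z + 65/64z².

Find x<0 with |R(x)|<1.
x=-0.71: |R|=0.8020
R=1: x+65/64x²=0 ⇒ x=−64/65=-0.9846; min R=1−1/(4·65/64)=0.7538>−1
Confirm numerically:
  x=-0.885: |R|=0.91046 <1
  x=-0.806: |R|=0.85379 <1
  x=-0.699: |R|=0.79724 <1
  x=-1.523: |R|=1.83277 >1
  x=-1.310: |R|=1.43291 >1
  x=-1.067: |R|=1.08928 >1
Interval (-0.9846, 0).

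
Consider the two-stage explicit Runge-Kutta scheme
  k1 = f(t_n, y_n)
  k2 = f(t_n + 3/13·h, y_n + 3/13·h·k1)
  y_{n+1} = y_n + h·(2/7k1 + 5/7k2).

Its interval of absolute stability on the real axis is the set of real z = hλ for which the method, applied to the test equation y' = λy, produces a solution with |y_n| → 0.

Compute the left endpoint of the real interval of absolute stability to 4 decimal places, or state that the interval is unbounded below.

On y'=λy, z=hλ:
  k1=λy_n ⇒ h·k1=z·y_n;  k2=λ(1+3/13z)y_n ⇒ h·k2=z(1+3/13z)y_n
  y_{n+1}/y_n = 1 + 2/7z + 5/7z(1+3/13z) = 1 + z + 15/91z²
  Hence R(z) = 1 + z + 15/91z².

Find x<0 with |R(x)|<1.
x=-1.09: |R|=0.1058
R=1: x+15/91x²=0 ⇒ x=−91/15=-6.0667; min R=1−1/(4·15/91)=-0.5167>−1
Confirm numerically:
  x=-5.866: |R|=0.80597 <1
  x=-5.534: |R|=0.51410 <1
  x=-3.391: |R|=0.49558 <1
  x=-6.262: |R|=1.20162 >1
  x=-6.257: |R|=1.19630 >1
Interval (-6.0667, 0).

z* = -6.0667.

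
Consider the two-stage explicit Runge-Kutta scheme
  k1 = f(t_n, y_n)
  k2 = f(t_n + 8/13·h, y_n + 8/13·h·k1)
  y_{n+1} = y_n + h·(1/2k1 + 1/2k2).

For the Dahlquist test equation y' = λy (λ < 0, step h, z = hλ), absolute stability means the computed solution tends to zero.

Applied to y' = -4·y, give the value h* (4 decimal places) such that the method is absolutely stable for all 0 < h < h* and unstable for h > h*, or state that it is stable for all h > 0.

(-3.2500,0); λ=-4 ⇒ h* = (13/4)/4 = 0.8125.

Test eqn y'=λy, z=hλ:
  k1=λy_n ⇒ h·k1=z·y_n;  k2=λ(1+8/13z)y_n ⇒ h·k2=z(1+8/13z)y_n
  y_{n+1}/y_n = 1 + 1/2z + 1/2z(1+8/13z) = 1 + z + 4/13z²
  so R(z) = 1 + z + 4/13z².

Need |R(x)|<1, x<0.
x=-1.18: |R|=0.2484
R=1: x+4/13x²=0 ⇒ x=−13/4=-3.2500; min R=1−1/(4·4/13)=0.1875>−1
Confirm numerically:
  x=-3.030: |R|=0.79489 <1
  x=-2.921: |R|=0.70430 <1
  x=-2.624: |R|=0.49458 <1
  x=-1.523: |R|=0.19070 <1
  x=-3.793: |R|=1.63372 >1
  x=-3.725: |R|=1.54442 >1
  x=-3.662: |R|=1.46423 >1
Stable set (-3.2500, 0).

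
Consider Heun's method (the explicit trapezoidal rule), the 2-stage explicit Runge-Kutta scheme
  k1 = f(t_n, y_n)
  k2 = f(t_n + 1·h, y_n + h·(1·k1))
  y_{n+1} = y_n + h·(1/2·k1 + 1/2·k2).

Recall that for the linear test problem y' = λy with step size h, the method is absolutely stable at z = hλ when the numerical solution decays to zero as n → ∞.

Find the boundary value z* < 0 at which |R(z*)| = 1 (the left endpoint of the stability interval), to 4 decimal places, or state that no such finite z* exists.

left endpoint -2.0000.

Set f=λy, z=hλ:
  order 2, 2-stage ⇒ R(z)=1+z+z^2/2
  (e.g. R(-0.83)=0.51445, |R|=0.51445)

Solve |R(x)|<1 on ℝ⁻.
x=-0.83: |R|=0.5145
|R(-1.73)|=0.7664 |R(-1.55)|=0.6513 |R(-1.49)|=0.6200
Bisect:
  x_lo=-2.8372 |R|=2.1877  x_hi=-0.1593 |R|=0.8534
  mid=-1.49829 |R|=0.62415 →hi
  mid=-2.16777 |R|=1.18184 →lo
  mid=-1.83303 |R|=0.84697 →hi
  mid=-2.00040 |R|=1.00040 →lo
  mid=-1.91671 |R|=0.92018 →hi
  mid=-1.95856 |R|=0.95942 →hi
  mid=-1.97948 |R|=0.97969 →hi
  ...
  [-2.00007,-1.99991] ⇒ x*=-2.0000
So |R|<1 on (-2.0000, 0).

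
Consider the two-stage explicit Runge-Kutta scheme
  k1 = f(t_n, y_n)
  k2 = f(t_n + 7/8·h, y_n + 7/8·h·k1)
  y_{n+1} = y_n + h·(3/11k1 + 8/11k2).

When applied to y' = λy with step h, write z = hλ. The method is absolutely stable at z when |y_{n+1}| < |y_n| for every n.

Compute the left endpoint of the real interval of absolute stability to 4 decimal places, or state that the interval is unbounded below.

With y'=λy (z=hλ):
  k1=λy_n ⇒ h·k1=z·y_n;  k2=λ(1+7/8z)y_n ⇒ h·k2=z(1+7/8z)y_n
  y_{n+1}/y_n = 1 + 3/11z + 8/11z(1+7/8z) = 1 + z + 7/11z²
  R(z) = 1 + z + 7/11z².

Boundary: |R(x)|=1, x<0.
x=-1.06: |R|=0.6550
R=1: x+7/11x²=0 ⇒ x=−11/7=-1.5714; min R=1−1/(4·7/11)=0.6071>−1
Confirm numerically:
  x=-1.134: |R|=0.68434 <1
  x=-1.031: |R|=0.64543 <1
  x=-0.792: |R|=0.60717 <1
  x=-0.652: |R|=0.61852 <1
  x=-1.719: |R|=1.16143 >1
  x=-1.685: |R|=1.12178 >1
So |R|<1 on (-1.5714, 0).

z* = -1.5714.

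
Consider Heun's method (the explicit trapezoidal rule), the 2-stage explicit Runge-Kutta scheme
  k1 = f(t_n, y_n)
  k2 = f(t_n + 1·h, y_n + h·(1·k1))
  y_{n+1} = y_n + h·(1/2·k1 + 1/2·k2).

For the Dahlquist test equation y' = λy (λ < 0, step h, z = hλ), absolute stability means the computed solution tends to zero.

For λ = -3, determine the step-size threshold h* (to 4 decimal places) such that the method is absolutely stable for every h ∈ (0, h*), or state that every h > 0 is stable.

(-2.0000,0); λ=-3 ⇒ h* = 0.6667.

Test eqn y'=λy, z=hλ:
  order 2, 2-stage ⇒ R(z)=1+z+z^2/2
  (e.g. R(-0.88)=0.50720, |R|=0.50720)

Need |R(x)|<1, x<0.
x=-0.88: |R|=0.5072
|R(-1.96)|=0.9608 |R(-1.9)|=0.9050 |R(-0.71)|=0.5421
Bisect:
  x_lo=-2.3229 |R|=1.3750  x_hi=-0.1861 |R|=0.8312
  mid=-1.25449 |R|=0.53238 →hi
  mid=-1.78868 |R|=0.81101 →hi
  mid=-2.05578 |R|=1.05734 →lo
  mid=-1.92223 |R|=0.92526 →hi
  mid=-1.98901 |R|=0.98907 →hi
  mid=-2.02239 |R|=1.02265 →lo
  mid=-2.00570 |R|=1.00572 →lo
  mid=-1.99735 |R|=0.99736 →hi
  mid=-2.00153 |R|=1.00153 →lo
  ...
  [-2.00009,-1.99996] ⇒ x*=-2.0000
Stable set (-2.0000, 0).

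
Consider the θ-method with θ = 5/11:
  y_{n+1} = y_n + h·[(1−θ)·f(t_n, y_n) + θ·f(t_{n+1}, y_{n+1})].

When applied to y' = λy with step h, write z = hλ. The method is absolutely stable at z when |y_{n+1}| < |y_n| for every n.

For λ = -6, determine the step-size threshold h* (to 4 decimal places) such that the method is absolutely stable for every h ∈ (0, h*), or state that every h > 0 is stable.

With y'=λy (z=hλ):
  y_{n+1} = y_n + z·[6/11·y_n + 5/11·y_{n+1}] ⇒ (1 − 5/11z)y_{n+1} = (1 + 6/11z)y_n
  ⇒ R(z) = (1 + 6/11z)/(1 − 5/11z).

Boundary: |R(x)|=1, x<0.
x=-0.63: |R|=0.5102
R=−1: 1+6/11x = −1+5/11x ⇒ -1/11x=2 ⇒ x=2/(-1/11)=-22.0000
Confirm numerically:
  x=-19.655: |R|=0.97854 <1
  x=-11.876: |R|=0.85615 <1
  x=-10.582: |R|=0.82134 <1
  x=-22.592: |R|=1.00478 >1
  x=-22.485: |R|=1.00393 >1
  x=-22.088: |R|=1.00072 >1
So |R|<1 on (-22.0000, 0).

(-22.0000,0); λ=-6 ⇒ h* = (22)/6 = 3.6667.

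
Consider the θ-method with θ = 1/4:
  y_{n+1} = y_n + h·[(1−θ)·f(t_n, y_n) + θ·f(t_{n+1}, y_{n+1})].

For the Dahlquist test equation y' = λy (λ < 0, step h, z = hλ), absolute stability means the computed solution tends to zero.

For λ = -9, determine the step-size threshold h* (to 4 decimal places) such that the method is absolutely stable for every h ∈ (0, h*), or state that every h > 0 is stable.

(-4.0000,0); λ=-9 ⇒ h* = (4)/9 = 0.4444.

With y'=λy (z=hλ):
  y_{n+1} = y_n + z·[3/4·y_n + 1/4·y_{n+1}] ⇒ (1 − 1/4z)y_{n+1} = (1 + 3/4z)y_n
  so R(z) = (1 + 3/4z)/(1 − 1/4z).

Boundary: |R(x)|=1, x<0.
x=-1.04: |R|=0.1746
R=−1: 1+3/4x = −1+1/4x ⇒ -1/2x=2 ⇒ x=2/(-1/2)=-4.0000
Confirm numerically:
  x=-2.976: |R|=0.70642 <1
  x=-2.137: |R|=0.39286 <1
  x=-1.817: |R|=0.24944 <1
  x=-4.209: |R|=1.05092 >1
  x=-4.071: |R|=1.01759 >1
Interval (-4.0000, 0).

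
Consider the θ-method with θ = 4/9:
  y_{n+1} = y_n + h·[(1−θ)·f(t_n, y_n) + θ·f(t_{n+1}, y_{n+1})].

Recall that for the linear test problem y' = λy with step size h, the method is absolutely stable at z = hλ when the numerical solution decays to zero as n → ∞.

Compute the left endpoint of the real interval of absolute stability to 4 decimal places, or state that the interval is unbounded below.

z* = -18.0000.

On y'=λy, z=hλ:
  y_{n+1} = y_n + z·[5/9·y_n + 4/9·y_{n+1}] ⇒ (1 − 4/9z)y_{n+1} = (1 + 5/9z)y_n
  so R(z) = (1 + 5/9z)/(1 − 4/9z).

Solve |R(x)|<1 on ℝ⁻.
x=-0.84: |R|=0.3883
R=−1: 1+5/9x = −1+4/9x ⇒ -1/9x=2 ⇒ x=2/(-1/9)=-18.0000
Confirm numerically:
  x=-12.897: |R|=0.91578 <1
  x=-11.932: |R|=0.89303 <1
  x=-8.382: |R|=0.77384 <1
  x=-18.335: |R|=1.00407 >1
  x=-18.191: |R|=1.00234 >1
Stable set (-18.0000, 0).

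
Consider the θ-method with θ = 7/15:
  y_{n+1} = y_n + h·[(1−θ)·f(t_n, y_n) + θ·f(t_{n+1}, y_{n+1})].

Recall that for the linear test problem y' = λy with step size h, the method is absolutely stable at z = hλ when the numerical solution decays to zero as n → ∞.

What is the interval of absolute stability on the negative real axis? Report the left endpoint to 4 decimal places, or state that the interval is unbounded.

On y'=λy, z=hλ:
  y_{n+1} = y_n + z·[8/15·y_n + 7/15·y_{n+1}] ⇒ (1 − 7/15z)y_{n+1} = (1 + 8/15z)y_n
  so R(z) = (1 + 8/15z)/(1 − 7/15z).

Find x<0 with |R(x)|<1.
x=-0.62: |R|=0.5191
R=−1: 1+8/15x = −1+7/15x ⇒ -1/15x=2 ⇒ x=2/(-1/15)=-30.0000
Confirm numerically:
  x=-29.517: |R|=0.99782 <1
  x=-24.310: |R|=0.96927 <1
  x=-19.245: |R|=0.92816 <1
  x=-16.345: |R|=0.89449 <1
  x=-30.592: |R|=1.00258 >1
  x=-30.410: |R|=1.00180 >1
Interval (-30.0000, 0).

z∈(-30.0000,0).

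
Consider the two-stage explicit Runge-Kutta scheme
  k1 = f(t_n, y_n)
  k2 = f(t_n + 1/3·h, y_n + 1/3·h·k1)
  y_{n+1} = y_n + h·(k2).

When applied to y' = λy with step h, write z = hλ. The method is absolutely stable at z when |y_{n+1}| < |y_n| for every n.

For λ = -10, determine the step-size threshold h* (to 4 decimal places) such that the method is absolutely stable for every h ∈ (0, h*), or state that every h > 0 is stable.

(-3.0000,0); λ=-10 ⇒ h* = (3)/10 = 0.3000.

Set f=λy, z=hλ:
  k1=λy_n ⇒ h·k1=z·y_n;  k2=λ(1+1/3z)y_n ⇒ h·k2=z(1+1/3z)y_n
  y_{n+1}/y_n = 1 + z(1+1/3z) = 1 + z + 1/3z²
  so R(z) = 1 + z + 1/3z².

Solve |R(x)|<1 on ℝ⁻.
x=-0.42: |R|=0.6388
R=1: x+1/3x²=0 ⇒ x=−3=-3.0000; min R=1−1/(4·1/3)=0.2500>−1
Confirm numerically:
  x=-2.924: |R|=0.92593 <1
  x=-2.738: |R|=0.76088 <1
  x=-1.264: |R|=0.26857 <1
  x=-3.155: |R|=1.16301 >1
  x=-3.126: |R|=1.13129 >1
  x=-3.087: |R|=1.08952 >1
Stable set (-3.0000, 0).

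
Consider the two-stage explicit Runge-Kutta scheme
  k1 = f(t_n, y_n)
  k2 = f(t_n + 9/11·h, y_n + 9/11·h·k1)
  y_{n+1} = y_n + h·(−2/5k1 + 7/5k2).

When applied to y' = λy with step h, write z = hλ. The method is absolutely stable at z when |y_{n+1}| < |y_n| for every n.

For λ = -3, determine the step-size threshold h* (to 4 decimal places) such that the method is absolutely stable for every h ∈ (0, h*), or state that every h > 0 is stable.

(-0.8730,0); λ=-3 ⇒ h* = (55/63)/3 = 0.2910.

Set f=λy, z=hλ:
  k1=λy_n ⇒ h·k1=z·y_n;  k2=λ(1+9/11z)y_n ⇒ h·k2=z(1+9/11z)y_n
  y_{n+1}/y_n = 1 − 2/5z + 7/5z(1+9/11z) = 1 + z + 63/55z²
  so R(z) = 1 + z + 63/55z².

Need |R(x)|<1, x<0.
x=-1.47: |R|=2.0052
R=1: x+63/55x²=0 ⇒ x=−55/63=-0.8730; min R=1−1/(4·63/55)=0.7817>−1
Confirm numerically:
  x=-0.753: |R|=0.89648 <1
  x=-0.606: |R|=0.81465 <1
  x=-0.438: |R|=0.78175 <1
  x=-1.026: |R|=1.17979 >1
  x=-0.974: |R|=1.11267 >1
  x=-0.912: |R|=1.04072 >1
Stable set (-0.8730, 0).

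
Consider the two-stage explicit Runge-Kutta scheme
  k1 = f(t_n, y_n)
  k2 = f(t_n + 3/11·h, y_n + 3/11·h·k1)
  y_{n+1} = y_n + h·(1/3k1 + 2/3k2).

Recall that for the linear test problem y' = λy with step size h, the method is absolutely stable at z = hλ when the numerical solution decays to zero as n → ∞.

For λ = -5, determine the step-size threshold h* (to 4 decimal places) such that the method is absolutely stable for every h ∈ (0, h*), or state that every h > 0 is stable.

(-5.5000,0); λ=-5 ⇒ h* = (11/2)/5 = 1.1000.

Set f=λy, z=hλ:
  k1=λy_n ⇒ h·k1=z·y_n;  k2=λ(1+3/11z)y_n ⇒ h·k2=z(1+3/11z)y_n
  y_{n+1}/y_n = 1 + 1/3z + 2/3z(1+3/11z) = 1 + z + 2/11z²
  Hence R(z) = 1 + z + 2/11z².

Solve |R(x)|<1 on ℝ⁻.
x=-1.11: |R|=0.1140
R=1: x+2/11x²=0 ⇒ x=−11/2=-5.5000; min R=1−1/(4·2/11)=-0.3750>−1
Confirm numerically:
  x=-4.312: |R|=0.06861 <1
  x=-3.779: |R|=0.18248 <1
  x=-3.294: |R|=0.32119 <1
  x=-3.292: |R|=0.32159 <1
  x=-6.010: |R|=1.55729 >1
  x=-5.968: |R|=1.50782 >1
  x=-5.630: |R|=1.13307 >1
Interval (-5.5000, 0).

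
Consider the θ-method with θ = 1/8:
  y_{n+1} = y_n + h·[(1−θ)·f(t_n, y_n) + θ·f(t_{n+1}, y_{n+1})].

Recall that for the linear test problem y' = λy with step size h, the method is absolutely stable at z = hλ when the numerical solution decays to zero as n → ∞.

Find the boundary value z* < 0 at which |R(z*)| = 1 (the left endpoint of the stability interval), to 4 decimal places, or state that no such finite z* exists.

z* = -2.6667.

With y'=λy (z=hλ):
  y_{n+1} = y_n + z·[7/8·y_n + 1/8·y_{n+1}] ⇒ (1 − 1/8z)y_{n+1} = (1 + 7/8z)y_n
  Hence R(z) = (1 + 7/8z)/(1 − 1/8z).

Solve |R(x)|<1 on ℝ⁻.
x=-0.31: |R|=0.7016
R=−1: 1+7/8x = −1+1/8x ⇒ -3/4x=2 ⇒ x=2/(-3/4)=-2.6667
Confirm numerically:
  x=-2.510: |R|=0.91056 <1
  x=-2.489: |R|=0.89837 <1
  x=-1.967: |R|=0.57881 <1
  x=-3.126: |R|=1.24771 >1
  x=-2.777: |R|=1.06143 >1
Stable set (-2.6667, 0).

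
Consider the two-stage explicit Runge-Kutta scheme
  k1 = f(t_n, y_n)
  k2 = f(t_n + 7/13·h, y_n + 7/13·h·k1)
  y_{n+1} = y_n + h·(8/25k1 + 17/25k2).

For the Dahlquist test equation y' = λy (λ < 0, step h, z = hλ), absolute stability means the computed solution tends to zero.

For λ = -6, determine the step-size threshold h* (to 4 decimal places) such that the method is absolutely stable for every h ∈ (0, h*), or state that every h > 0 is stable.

(-2.7311,0); λ=-6 ⇒ h* = (325/119)/6 = 0.4552.

On y'=λy, z=hλ:
  k1=λy_n ⇒ h·k1=z·y_n;  k2=λ(1+7/13z)y_n ⇒ h·k2=z(1+7/13z)y_n
  y_{n+1}/y_n = 1 + 8/25z + 17/25z(1+7/13z) = 1 + z + 119/325z²
  ⇒ R(z) = 1 + z + 119/325z².

Find x<0 with |R(x)|<1.
x=-1: |R|=0.3662
R=1: x+119/325x²=0 ⇒ x=−325/119=-2.7311; min R=1−1/(4·119/325)=0.3172>−1
Confirm numerically:
  x=-2.653: |R|=0.92414 <1
  x=-2.317: |R|=0.64869 <1
  x=-2.011: |R|=0.46977 <1
  x=-1.294: |R|=0.31910 <1
  x=-3.150: |R|=1.48316 >1
  x=-2.855: |R|=1.12953 >1
Stable set (-2.7311, 0).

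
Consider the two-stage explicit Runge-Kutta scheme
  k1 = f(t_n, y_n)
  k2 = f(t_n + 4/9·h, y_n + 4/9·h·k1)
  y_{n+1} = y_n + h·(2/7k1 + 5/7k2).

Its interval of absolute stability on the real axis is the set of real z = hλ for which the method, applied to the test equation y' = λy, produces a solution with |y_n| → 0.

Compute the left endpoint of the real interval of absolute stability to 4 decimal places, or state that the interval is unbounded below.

z* = -3.1500.

With y'=λy (z=hλ):
  k1=λy_n ⇒ h·k1=z·y_n;  k2=λ(1+4/9z)y_n ⇒ h·k2=z(1+4/9z)y_n
  y_{n+1}/y_n = 1 + 2/7z + 5/7z(1+4/9z) = 1 + z + 20/63z²
  ⇒ R(z) = 1 + z + 20/63z².

Find x<0 with |R(x)|<1.
x=-0.6: |R|=0.5143
R=1: x+20/63x²=0 ⇒ x=−63/20=-3.1500; min R=1−1/(4·20/63)=0.2125>−1
Confirm numerically:
  x=-2.383: |R|=0.41976 <1
  x=-2.279: |R|=0.36984 <1
  x=-2.024: |R|=0.27650 <1
  x=-1.821: |R|=0.23171 <1
  x=-3.551: |R|=1.45205 >1
  x=-3.514: |R|=1.40606 >1
  x=-3.400: |R|=1.26984 >1
So |R|<1 on (-3.1500, 0).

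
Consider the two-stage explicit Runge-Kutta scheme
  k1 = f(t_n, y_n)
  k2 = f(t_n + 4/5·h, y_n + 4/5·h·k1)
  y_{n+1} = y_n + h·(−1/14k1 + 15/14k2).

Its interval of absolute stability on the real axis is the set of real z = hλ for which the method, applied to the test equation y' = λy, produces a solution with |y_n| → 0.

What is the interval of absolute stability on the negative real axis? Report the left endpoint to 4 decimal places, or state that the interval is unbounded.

z∈(-1.1667,0).

With y'=λy (z=hλ):
  k1=λy_n ⇒ h·k1=z·y_n;  k2=λ(1+4/5z)y_n ⇒ h·k2=z(1+4/5z)y_n
  y_{n+1}/y_n = 1 − 1/14z + 15/14z(1+4/5z) = 1 + z + 6/7z²
  Hence R(z) = 1 + z + 6/7z².

Solve |R(x)|<1 on ℝ⁻.
x=-1.13: |R|=0.9645
R=1: x+6/7x²=0 ⇒ x=−7/6=-1.1667; min R=1−1/(4·6/7)=0.7083>−1
Confirm numerically:
  x=-1.056: |R|=0.89983 <1
  x=-0.769: |R|=0.73788 <1
  x=-0.728: |R|=0.72627 <1
  x=-1.433: |R|=1.32713 >1
  x=-1.332: |R|=1.18876 >1
  x=-1.322: |R|=1.17601 >1
Stable set (-1.1667, 0).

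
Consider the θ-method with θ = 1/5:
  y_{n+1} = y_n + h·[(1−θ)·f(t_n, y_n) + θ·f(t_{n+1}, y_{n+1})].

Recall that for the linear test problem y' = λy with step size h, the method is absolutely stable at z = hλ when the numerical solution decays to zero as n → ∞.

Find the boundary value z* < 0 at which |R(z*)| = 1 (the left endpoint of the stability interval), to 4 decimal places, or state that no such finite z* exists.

Set f=λy, z=hλ:
  y_{n+1} = y_n + z·[4/5·y_n + 1/5·y_{n+1}] ⇒ (1 − 1/5z)y_{n+1} = (1 + 4/5z)y_n
  ⇒ R(z) = (1 + 4/5z)/(1 − 1/5z).

Boundary: |R(x)|=1, x<0.
x=-0.37: |R|=0.6555
R=−1: 1+4/5x = −1+1/5x ⇒ -3/5x=2 ⇒ x=2/(-3/5)=-3.3333
Confirm numerically:
  x=-2.736: |R|=0.76836 <1
  x=-2.592: |R|=0.70706 <1
  x=-2.014: |R|=0.43570 <1
  x=-1.910: |R|=0.38205 <1
  x=-3.907: |R|=1.19322 >1
  x=-3.544: |R|=1.07397 >1
  x=-3.475: |R|=1.05015 >1
So |R|<1 on (-3.3333, 0).

left endpoint -3.3333.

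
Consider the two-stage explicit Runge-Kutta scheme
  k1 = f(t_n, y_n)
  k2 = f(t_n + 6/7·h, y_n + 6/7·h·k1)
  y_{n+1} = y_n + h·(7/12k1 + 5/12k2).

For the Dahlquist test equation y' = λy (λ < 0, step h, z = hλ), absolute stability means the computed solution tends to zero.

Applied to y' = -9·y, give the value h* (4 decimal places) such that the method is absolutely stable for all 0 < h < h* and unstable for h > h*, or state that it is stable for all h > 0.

With y'=λy (z=hλ):
  k1=λy_n ⇒ h·k1=z·y_n;  k2=λ(1+6/7z)y_n ⇒ h·k2=z(1+6/7z)y_n
  y_{n+1}/y_n = 1 + 7/12z + 5/12z(1+6/7z) = 1 + z + 5/14z²
  ⇒ R(z) = 1 + z + 5/14z².

Need |R(x)|<1, x<0.
x=-0.96: |R|=0.3691
R=1: x+5/14x²=0 ⇒ x=−14/5=-2.8000; min R=1−1/(4·5/14)=0.3000>−1
Confirm numerically:
  x=-2.188: |R|=0.52177 <1
  x=-1.930: |R|=0.40032 <1
  x=-1.223: |R|=0.31119 <1
  x=-1.218: |R|=0.31183 <1
  x=-3.124: |R|=1.36149 >1
  x=-2.824: |R|=1.02421 >1
So |R|<1 on (-2.8000, 0).

(-2.8000,0); λ=-9 ⇒ h* = (14/5)/9 = 0.3111.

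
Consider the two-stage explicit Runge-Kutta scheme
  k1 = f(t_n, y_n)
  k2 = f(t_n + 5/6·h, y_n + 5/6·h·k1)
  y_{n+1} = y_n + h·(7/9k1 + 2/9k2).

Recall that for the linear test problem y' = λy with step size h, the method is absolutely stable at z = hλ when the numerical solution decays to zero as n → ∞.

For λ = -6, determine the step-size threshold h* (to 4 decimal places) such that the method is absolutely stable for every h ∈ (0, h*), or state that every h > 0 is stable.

(-5.4000,0); λ=-6 ⇒ h* = (27/5)/6 = 0.9000.

Set f=λy, z=hλ:
  k1=λy_n ⇒ h·k1=z·y_n;  k2=λ(1+5/6z)y_n ⇒ h·k2=z(1+5/6z)y_n
  y_{n+1}/y_n = 1 + 7/9z + 2/9z(1+5/6z) = 1 + z + 5/27z²
  R(z) = 1 + z + 5/27z².

Solve |R(x)|<1 on ℝ⁻.
x=-1.24: |R|=0.0447
R=1: x+5/27x²=0 ⇒ x=−27/5=-5.4000; min R=1−1/(4·5/27)=-0.3500>−1
Confirm numerically:
  x=-3.269: |R|=0.29004 <1
  x=-3.081: |R|=0.32312 <1
  x=-2.981: |R|=0.33538 <1
  x=-2.520: |R|=0.34400 <1
  x=-5.934: |R|=1.58681 >1
  x=-5.677: |R|=1.29121 >1
Interval (-5.4000, 0).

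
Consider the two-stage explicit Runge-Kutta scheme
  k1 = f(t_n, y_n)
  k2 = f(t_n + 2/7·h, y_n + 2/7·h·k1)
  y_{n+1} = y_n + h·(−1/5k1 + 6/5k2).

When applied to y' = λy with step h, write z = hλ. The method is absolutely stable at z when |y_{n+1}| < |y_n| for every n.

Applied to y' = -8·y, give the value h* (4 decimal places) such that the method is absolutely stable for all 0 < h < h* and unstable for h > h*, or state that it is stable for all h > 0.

(-2.9167,0); λ=-8 ⇒ h* = (35/12)/8 = 0.3646.

Test eqn y'=λy, z=hλ:
  k1=λy_n ⇒ h·k1=z·y_n;  k2=λ(1+2/7z)y_n ⇒ h·k2=z(1+2/7z)y_n
  y_{n+1}/y_n = 1 − 1/5z + 6/5z(1+2/7z) = 1 + z + 12/35z²
  so R(z) = 1 + z + 12/35z².

Find x<0 with |R(x)|<1.
x=-0.94: |R|=0.3629
R=1: x+12/35x²=0 ⇒ x=−35/12=-2.9167; min R=1−1/(4·12/35)=0.2708>−1
Confirm numerically:
  x=-2.387: |R|=0.56652 <1
  x=-2.383: |R|=0.56398 <1
  x=-2.368: |R|=0.55455 <1
  x=-1.580: |R|=0.27591 <1
  x=-3.329: |R|=1.47063 >1
  x=-3.127: |R|=1.22550 >1
Stable set (-2.9167, 0).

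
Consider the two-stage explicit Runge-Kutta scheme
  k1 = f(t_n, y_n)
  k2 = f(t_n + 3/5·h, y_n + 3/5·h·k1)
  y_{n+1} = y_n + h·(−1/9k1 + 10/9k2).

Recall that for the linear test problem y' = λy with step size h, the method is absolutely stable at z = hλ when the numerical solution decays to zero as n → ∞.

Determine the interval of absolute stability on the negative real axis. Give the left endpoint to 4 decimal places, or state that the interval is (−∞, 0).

Test eqn y'=λy, z=hλ:
  k1=λy_n ⇒ h·k1=z·y_n;  k2=λ(1+3/5z)y_n ⇒ h·k2=z(1+3/5z)y_n
  y_{n+1}/y_n = 1 − 1/9z + 10/9z(1+3/5z) = 1 + z + 2/3z²
  ⇒ R(z) = 1 + z + 2/3z².

Solve |R(x)|<1 on ℝ⁻.
x=-0.73: |R|=0.6253
R=1: x+2/3x²=0 ⇒ x=−3/2=-1.5000; min R=1−1/(4·2/3)=0.6250>−1
Confirm numerically:
  x=-1.340: |R|=0.85707 <1
  x=-0.938: |R|=0.64856 <1
  x=-0.631: |R|=0.63444 <1
  x=-1.889: |R|=1.48988 >1
  x=-1.761: |R|=1.30641 >1
  x=-1.523: |R|=1.02335 >1
So |R|<1 on (-1.5000, 0).

(-1.5000, 0).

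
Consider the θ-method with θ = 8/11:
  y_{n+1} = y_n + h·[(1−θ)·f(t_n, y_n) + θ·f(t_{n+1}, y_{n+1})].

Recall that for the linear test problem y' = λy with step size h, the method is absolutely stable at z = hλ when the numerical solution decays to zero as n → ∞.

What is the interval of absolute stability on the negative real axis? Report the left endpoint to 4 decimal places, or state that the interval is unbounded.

Test eqn y'=λy, z=hλ:
  y_{n+1} = y_n + z·[3/11·y_n + 8/11·y_{n+1}] ⇒ (1 − 8/11z)y_{n+1} = (1 + 3/11z)y_n
  R(z) = (1 + 3/11z)/(1 − 8/11z).

Boundary: |R(x)|=1, x<0.
x=-0.39: |R|=0.6962
x=-2: |R|=0.1852
x=-10: |R|=0.2088
x=-100: |R|=0.3564
θ=8/11≥1/2 ⇒ |1+3/11x|<|1−8/11x| ∀x<0 ⇒ stable on all of ℝ⁻.

interval (−∞, 0).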